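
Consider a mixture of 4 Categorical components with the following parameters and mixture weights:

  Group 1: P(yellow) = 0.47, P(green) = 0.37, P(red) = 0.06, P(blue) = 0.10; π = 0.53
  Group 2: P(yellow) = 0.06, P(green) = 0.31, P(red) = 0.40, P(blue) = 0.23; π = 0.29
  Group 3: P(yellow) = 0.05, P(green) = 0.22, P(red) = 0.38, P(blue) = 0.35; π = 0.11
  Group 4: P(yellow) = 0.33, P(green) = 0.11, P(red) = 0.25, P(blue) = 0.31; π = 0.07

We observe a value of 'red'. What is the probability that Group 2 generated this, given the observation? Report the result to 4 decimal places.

0.5601

Posterior ∝ prior × likelihood, so P(k | x) ∝ P(Z=k) f_k(x); normalise over all components.
Categorical probabilities:
  p_1 = P(red | comp) = 0.06
  p_2 = P(red | comp) = 0.40
  p_3 = P(red | comp) = 0.38
  p_4 = P(red | comp) = 0.25
Multiply by the mixture weights:
  P(Z=1)·p_1 = 0.53 × 0.06 = 0.0318
  P(Z=2)·p_2 = 0.29 × 0.4 = 0.116
  P(Z=3)·p_3 = 0.11 × 0.38 = 0.0418
  P(Z=4)·p_4 = 0.07 × 0.25 = 0.0175
Sum: 0.0318 + 0.116 + 0.0418 + 0.0175 = 0.2071
So the posterior for Group 2 is 0.116 / 0.2071 ≈ 0.5601.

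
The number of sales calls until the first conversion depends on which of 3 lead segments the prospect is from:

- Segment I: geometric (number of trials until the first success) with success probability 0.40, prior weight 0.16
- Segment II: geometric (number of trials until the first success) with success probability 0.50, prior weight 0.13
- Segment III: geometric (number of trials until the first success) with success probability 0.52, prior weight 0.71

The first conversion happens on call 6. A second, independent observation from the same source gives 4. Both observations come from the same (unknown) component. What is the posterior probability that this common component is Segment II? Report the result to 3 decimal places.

Apply Bayes' rule: the posterior for each component is proportional to its prior times its likelihood at x.
Since both observations come from the same component, the likelihood for component k is f_k(x₁)·f_k(x₂).
  L_I = [0.40·(1−0.40)^5 = 0.40·0.07776 = 0.031104] × [0.0864] = 0.00268739
  L_II = [0.50·(1−0.50)^5 = 0.50·0.03125 = 0.015625] × [0.0625] = 0.000976562
  L_III = [0.52·(1−0.52)^5 = 0.52·0.0254804 = 0.0132498] × [0.0575078] = 0.000761968
Weight by the priors:
  P(Z=I)·L_I = 0.16 × 0.00268739 = 0.000429982
  P(Z=II)·L_II = 0.13 × 0.000976562 = 0.000126953
  P(Z=III)·L_III = 0.71 × 0.000761968 = 0.000540997
Marginal: 0.000429982 + 0.000126953 + 0.000540997 = 0.00109793
Responsibility of Segment II: 0.000126953 / 0.00109793 ≈ 0.116

0.116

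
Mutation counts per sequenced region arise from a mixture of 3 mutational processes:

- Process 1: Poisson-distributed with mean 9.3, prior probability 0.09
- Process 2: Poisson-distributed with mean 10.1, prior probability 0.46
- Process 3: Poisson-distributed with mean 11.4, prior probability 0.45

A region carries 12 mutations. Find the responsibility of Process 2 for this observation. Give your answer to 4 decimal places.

0.4345

By Bayes' theorem, P(k | x) = P(Z=k) f_k(x) / Σ_j P(Z=j) f_j(x).
Evaluate each component's likelihood at the observed value:
  L_1 = e^(−9.3)·9.3^12/12! = 0.079895
  L_2 = e^(−10.1)·10.1^12/12! = 0.0966374
  L_3 = e^(−11.4)·11.4^12/12! = 0.112607
Multiply by the mixture weights:
  P(Z=1)·L_1 = 0.09 × 0.079895 = 0.00719055
  P(Z=2)·L_2 = 0.46 × 0.0966374 = 0.0444532
  P(Z=3)·L_3 = 0.45 × 0.112607 = 0.050673
Sum: 0.00719055 + 0.0444532 + 0.050673 = 0.102317
P(Process 2 | the observation) = 0.0444532 / 0.102317 ≈ 0.4345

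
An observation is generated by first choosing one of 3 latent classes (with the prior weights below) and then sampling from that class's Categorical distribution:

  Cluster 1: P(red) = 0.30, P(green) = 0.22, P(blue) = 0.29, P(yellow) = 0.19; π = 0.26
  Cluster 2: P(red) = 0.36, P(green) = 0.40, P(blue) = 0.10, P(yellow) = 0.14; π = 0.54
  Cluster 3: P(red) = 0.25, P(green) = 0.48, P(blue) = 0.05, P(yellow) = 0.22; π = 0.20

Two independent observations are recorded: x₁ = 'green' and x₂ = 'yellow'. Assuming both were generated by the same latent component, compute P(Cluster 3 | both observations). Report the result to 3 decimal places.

Apply Bayes' rule: the posterior for each component is proportional to its prior times its likelihood at x.
Since both observations come from the same component, the likelihood for component k is f_k(x₁)·f_k(x₂).
  f_1 = [P(green | comp) = 0.22] × [0.19] = 0.0418
  f_2 = [P(green | comp) = 0.40] × [0.14] = 0.056
  f_3 = [P(green | comp) = 0.48] × [0.22] = 0.1056
Multiply by the mixture weights:
  w_1·f_1 = 0.26 × 0.0418 = 0.010868
  w_2·f_2 = 0.54 × 0.056 = 0.03024
  w_3·f_3 = 0.20 × 0.1056 = 0.02112
Evidence: 0.010868 + 0.03024 + 0.02112 = 0.062228
Responsibility of Cluster 3: 0.02112 / 0.062228 ≈ 0.339

0.339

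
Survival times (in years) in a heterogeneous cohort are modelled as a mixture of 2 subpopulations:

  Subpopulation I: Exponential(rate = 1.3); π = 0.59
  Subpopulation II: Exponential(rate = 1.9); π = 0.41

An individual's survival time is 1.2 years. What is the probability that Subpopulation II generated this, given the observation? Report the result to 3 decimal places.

0.331

Posterior ∝ prior × likelihood, so P(k | x) ∝ π_k f_k(x); normalise over all components.
Component likelihoods at x = 1.2 years:
  L_I = 1.3·e^(−1.3·1.2) = 1.3·e^(−1.5600) = 0.273177
  L_II = 1.9·e^(−1.9·1.2) = 1.9·e^(−2.2800) = 0.19434
Unnormalised posteriors:
  π_I·L_I = 0.59 × 0.273177 = 0.161174
  π_II·L_II = 0.41 × 0.19434 = 0.0796794
Denominator: 0.161174 + 0.0796794 = 0.240854
P(Subpopulation II | data) ≈ 0.331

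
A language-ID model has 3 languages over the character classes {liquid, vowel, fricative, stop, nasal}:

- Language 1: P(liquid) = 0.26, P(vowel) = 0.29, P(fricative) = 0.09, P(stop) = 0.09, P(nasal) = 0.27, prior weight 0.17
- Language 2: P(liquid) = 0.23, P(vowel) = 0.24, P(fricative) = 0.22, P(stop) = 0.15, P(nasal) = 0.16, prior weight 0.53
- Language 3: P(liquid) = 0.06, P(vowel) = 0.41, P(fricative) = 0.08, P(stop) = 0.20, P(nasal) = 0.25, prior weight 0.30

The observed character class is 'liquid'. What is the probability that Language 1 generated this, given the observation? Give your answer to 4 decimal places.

The responsibility of component k is π_k f_k(x) divided by Σ_j π_j f_j(x).
Component likelihoods at x = 'liquid':
  L_1 = 0.26
  L_2 = 0.23
  L_3 = 0.06
Multiply by the mixture weights:
  π_1·L_1 = 0.17 × 0.26 = 0.0442
  π_2·L_2 = 0.53 × 0.23 = 0.1219
  π_3·L_3 = 0.30 × 0.06 = 0.018
Evidence: 0.0442 + 0.1219 + 0.018 = 0.1841
So the posterior for Language 1 is 0.0442 / 0.1841 ≈ 0.2401.

0.2401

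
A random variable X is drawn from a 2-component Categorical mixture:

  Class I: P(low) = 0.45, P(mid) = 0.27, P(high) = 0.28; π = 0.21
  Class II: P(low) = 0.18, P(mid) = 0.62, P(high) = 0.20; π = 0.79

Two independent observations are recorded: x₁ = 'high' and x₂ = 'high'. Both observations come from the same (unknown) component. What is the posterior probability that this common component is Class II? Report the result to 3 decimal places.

0.657

Apply Bayes' rule: the posterior for each component is proportional to its prior times its likelihood at x.
Since both observations come from the same component, the likelihood for component k is f_k(x₁)·f_k(x₂).
  f_I = [P(high | comp) = 0.28] × [0.28] = 0.0784
  f_II = [P(high | comp) = 0.20] × [0.2] = 0.04
Prior × likelihood for each component:
  P(Z=I)·f_I = 0.21 × 0.0784 = 0.016464
  P(Z=II)·f_II = 0.79 × 0.04 = 0.0316
Denominator: 0.016464 + 0.0316 = 0.048064
Responsibility of Class II: 0.0316 / 0.048064 ≈ 0.657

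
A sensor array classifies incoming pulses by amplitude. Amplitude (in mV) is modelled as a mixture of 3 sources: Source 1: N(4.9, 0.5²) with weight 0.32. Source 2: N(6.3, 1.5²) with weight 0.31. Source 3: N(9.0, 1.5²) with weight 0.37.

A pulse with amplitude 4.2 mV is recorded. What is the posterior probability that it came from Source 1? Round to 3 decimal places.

0.752

By Bayes' theorem, P(k | x) = π_k f_k(x) / Σ_j π_j f_j(x).
Component likelihoods at x = 4.2 mV:
  f_1 = (1/(0.5·√(2π)))·exp(−(4.2−4.9)²/(2·0.5²)) = 0.797885·exp(-0.98000) = 0.299455
  f_2 = (1/(1.5·√(2π)))·exp(−(4.2−6.3)²/(2·1.5²)) = 0.265962·exp(-0.98000) = 0.0998183
  f_3 = (1/(1.5·√(2π)))·exp(−(4.2−9.0)²/(2·1.5²)) = 0.265962·exp(-5.12000) = 0.00158939
Prior × likelihood for each component:
  π_1·f_1 = 0.32 × 0.299455 = 0.0958256
  π_2·f_2 = 0.31 × 0.0998183 = 0.0309437
  π_3·f_3 = 0.37 × 0.00158939 = 0.000588075
Marginal: 0.0958256 + 0.0309437 + 0.000588075 = 0.127357
Responsibility of Source 1: 0.0958256 / 0.127357 ≈ 0.752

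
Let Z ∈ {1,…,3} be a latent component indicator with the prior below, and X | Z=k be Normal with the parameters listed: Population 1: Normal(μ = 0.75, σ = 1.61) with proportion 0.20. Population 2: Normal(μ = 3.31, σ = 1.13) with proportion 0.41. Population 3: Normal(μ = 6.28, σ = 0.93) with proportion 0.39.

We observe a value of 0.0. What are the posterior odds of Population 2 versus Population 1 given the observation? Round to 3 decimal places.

Since P(k|x) ∝ P(Z=k) f_k(x), the posterior odds are P(Z=i) f_i(x) / (P(Z=j) f_j(x)).
Normal densities:
  L_1 = (1/(1.61·√(2π)))·exp(−(0.0−0.75)²/(2·1.61²)) = 0.247790·exp(-0.10850) = 0.222312
  L_2 = (1/(1.13·√(2π)))·exp(−(0.0−3.31)²/(2·1.13²)) = 0.353046·exp(-4.29012) = 0.00483791
  L_3 = (1/(0.93·√(2π)))·exp(−(0.0−6.28)²/(2·0.93²)) = 0.428970·exp(-22.79940) = 5.3799e-11
Odds = (0.41/0.20) × (0.00483791/0.222312) = 2.05 × 0.0217618 ≈ 0.045

0.045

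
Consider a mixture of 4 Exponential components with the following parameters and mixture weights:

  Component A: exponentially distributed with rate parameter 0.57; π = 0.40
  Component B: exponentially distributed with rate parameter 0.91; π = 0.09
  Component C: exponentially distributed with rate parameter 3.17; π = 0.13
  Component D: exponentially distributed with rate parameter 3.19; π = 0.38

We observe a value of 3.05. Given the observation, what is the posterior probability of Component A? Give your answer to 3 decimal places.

Posterior ∝ prior × likelihood, so P(k | x) ∝ π_k f_k(x); normalise over all components.
Evaluate each component's likelihood at the observed value:
  L_A = 0.57·e^(−0.57·3.05) = 0.57·e^(−1.7385) = 0.100197
  L_B = 0.91·e^(−0.91·3.05) = 0.91·e^(−2.7755) = 0.0567097
  L_C = 3.17·e^(−3.17·3.05) = 3.17·e^(−9.6685) = 0.000200486
  L_D = 3.19·e^(−3.19·3.05) = 3.19·e^(−9.7295) = 0.000189812
Unnormalised posteriors:
  π_A·L_A = 0.40 × 0.100197 = 0.0400787
  π_B·L_B = 0.09 × 0.0567097 = 0.00510387
  π_C·L_C = 0.13 × 0.000200486 = 2.60631e-05
  π_D·L_D = 0.38 × 0.000189812 = 7.21284e-05
Sum: 0.0400787 + 0.00510387 + 2.60631e-05 + 7.21284e-05 = 0.0452808
Responsibility of Component A: 0.0400787 / 0.0452808 ≈ 0.885

0.885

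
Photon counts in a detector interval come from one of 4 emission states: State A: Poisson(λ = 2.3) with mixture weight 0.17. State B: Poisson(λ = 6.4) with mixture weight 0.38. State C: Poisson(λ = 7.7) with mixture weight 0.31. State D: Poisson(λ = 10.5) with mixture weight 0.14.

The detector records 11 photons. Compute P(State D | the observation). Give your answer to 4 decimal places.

0.3439

The responsibility of component k is w_k f_k(x) divided by Σ_j w_j f_j(x).
Evaluate each component's likelihood at the observed value:
  L_A = 2.39317e-05
  L_B = 0.0307142
  L_C = 0.0639992
  L_D = 0.117987
Weight by the priors:
  w_A·L_A = 0.17 × 2.39317e-05 = 4.06839e-06
  w_B·L_B = 0.38 × 0.0307142 = 0.0116714
  w_C·L_C = 0.31 × 0.0639992 = 0.0198398
  w_D·L_D = 0.14 × 0.117987 = 0.0165182
Normaliser: 4.06839e-06 + 0.0116714 + 0.0198398 + 0.0165182 = 0.0480334
So the posterior for State D is 0.0165182 / 0.0480334 ≈ 0.3439.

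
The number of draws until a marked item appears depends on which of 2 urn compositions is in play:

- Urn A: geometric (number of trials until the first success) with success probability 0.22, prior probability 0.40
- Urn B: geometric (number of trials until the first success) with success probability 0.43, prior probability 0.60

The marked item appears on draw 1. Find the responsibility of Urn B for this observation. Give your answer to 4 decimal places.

0.7457

Posterior ∝ prior × likelihood, so P(k | x) ∝ w_k f_k(x); normalise over all components.
Geometric probabilities:
  f_A = 0.22·(1−0.22)^0 = 0.22·1 = 0.22
  f_B = 0.43·(1−0.43)^0 = 0.43·1 = 0.43
Multiply by the mixture weights:
  w_A·f_A = 0.40 × 0.22 = 0.088
  w_B·f_B = 0.60 × 0.43 = 0.258
Denominator: 0.088 + 0.258 = 0.346
So the posterior for Urn B is 0.258 / 0.346 ≈ 0.7457.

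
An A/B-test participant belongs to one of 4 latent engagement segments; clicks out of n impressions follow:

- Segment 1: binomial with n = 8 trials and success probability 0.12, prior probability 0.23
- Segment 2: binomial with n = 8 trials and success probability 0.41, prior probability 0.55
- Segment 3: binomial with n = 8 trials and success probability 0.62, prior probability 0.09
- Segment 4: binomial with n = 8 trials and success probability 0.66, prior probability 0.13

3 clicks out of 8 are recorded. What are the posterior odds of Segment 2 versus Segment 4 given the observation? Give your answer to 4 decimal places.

Posterior odds = (P(Z=i) f_i(x)) / (P(Z=j) f_j(x)); the normalising sum cancels.
Binomial probabilities:
  L_1 = C(8,3)·0.12^3·0.88^5 = 56·0.001728·0.527732 = 0.0510676
  L_2 = C(8,3)·0.41^3·0.59^5 = 56·0.068921·0.0714924 = 0.27593
  L_3 = C(8,3)·0.62^3·0.38^5 = 56·0.238328·0.00792352 = 0.10575
  L_4 = C(8,3)·0.66^3·0.34^5 = 56·0.287496·0.00454354 = 0.07315
Odds = (0.55/0.13) × (0.27593/0.07315) = 4.23077 × 3.77212 ≈ 15.9590

15.9590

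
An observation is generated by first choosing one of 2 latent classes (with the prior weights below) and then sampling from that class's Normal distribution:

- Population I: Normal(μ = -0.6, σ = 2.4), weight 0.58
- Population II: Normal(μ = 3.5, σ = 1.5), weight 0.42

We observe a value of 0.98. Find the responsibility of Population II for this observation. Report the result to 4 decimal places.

0.2597

Posterior ∝ prior × likelihood, so P(k | x) ∝ π_k f_k(x); normalise over all components.
Component likelihoods at x = 0.98:
  f_I = 0.13384
  f_II = 0.0648548
Weight by the priors:
  π_I·f_I = 0.58 × 0.13384 = 0.0776273
  π_II·f_II = 0.42 × 0.0648548 = 0.027239
Denominator: 0.0776273 + 0.027239 = 0.104866
So the posterior for Population II is 0.027239 / 0.104866 ≈ 0.2597.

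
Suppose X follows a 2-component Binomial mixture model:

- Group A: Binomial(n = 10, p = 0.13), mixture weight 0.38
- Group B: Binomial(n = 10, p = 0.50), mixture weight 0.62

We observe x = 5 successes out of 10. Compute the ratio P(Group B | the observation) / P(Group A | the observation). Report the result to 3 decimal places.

Posterior odds = (w_i f_i(x)) / (w_j f_j(x)); the normalising sum cancels.
Binomial probabilities:
  f_A = 0.00466352
  f_B = 0.246094
Odds = (0.62/0.38) × (0.246094/0.00466352) = 1.63158 × 52.77 ≈ 86.098

86.098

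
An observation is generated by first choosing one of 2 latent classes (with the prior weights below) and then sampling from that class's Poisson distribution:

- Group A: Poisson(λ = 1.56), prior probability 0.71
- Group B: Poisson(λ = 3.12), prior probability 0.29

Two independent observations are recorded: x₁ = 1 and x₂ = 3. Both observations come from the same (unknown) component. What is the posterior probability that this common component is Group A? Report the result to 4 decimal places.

By Bayes' theorem, P(k | x) = π_k f_k(x) / Σ_j π_j f_j(x).
Since both observations come from the same component, the likelihood for component k is f_k(x₁)·f_k(x₂).
  L_A = [0.327812] × [0.132961] = 0.0435861
  L_B = [0.13777] × [0.223519] = 0.0307942
Prior × likelihood for each component:
  π_A·L_A = 0.71 × 0.0435861 = 0.0309462
  π_B·L_B = 0.29 × 0.0307942 = 0.00893033
Denominator: 0.0309462 + 0.00893033 = 0.0398765
Responsibility of Group A: 0.0309462 / 0.0398765 ≈ 0.7761

0.7761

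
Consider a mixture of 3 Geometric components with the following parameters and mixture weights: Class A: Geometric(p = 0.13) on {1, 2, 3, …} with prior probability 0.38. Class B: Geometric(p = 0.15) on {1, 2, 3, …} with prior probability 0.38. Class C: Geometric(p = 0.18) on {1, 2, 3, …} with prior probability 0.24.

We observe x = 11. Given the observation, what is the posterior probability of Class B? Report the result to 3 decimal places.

0.381

Posterior ∝ prior × likelihood, so P(k | x) ∝ w_k f_k(x); normalise over all components.
Evaluate each component's likelihood at the observed value:
  f_A = 0.032295
  f_B = 0.0295312
  f_C = 0.0247406
Multiply by the mixture weights:
  w_A·f_A = 0.38 × 0.032295 = 0.0122721
  w_B·f_B = 0.38 × 0.0295312 = 0.0112218
  w_C·f_C = 0.24 × 0.0247406 = 0.00593775
Marginal: 0.0122721 + 0.0112218 + 0.00593775 = 0.0294317
P(Class B | data) = 0.0112218 / 0.0294317 ≈ 0.381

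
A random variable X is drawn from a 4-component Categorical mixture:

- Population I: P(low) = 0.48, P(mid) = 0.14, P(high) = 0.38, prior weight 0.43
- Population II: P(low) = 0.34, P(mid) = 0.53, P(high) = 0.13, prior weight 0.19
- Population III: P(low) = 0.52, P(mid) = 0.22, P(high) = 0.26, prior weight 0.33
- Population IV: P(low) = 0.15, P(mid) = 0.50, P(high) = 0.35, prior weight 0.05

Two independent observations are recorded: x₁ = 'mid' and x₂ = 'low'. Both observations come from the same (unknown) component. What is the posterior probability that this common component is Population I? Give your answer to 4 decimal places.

Apply Bayes' rule: the posterior for each component is proportional to its prior times its likelihood at x.
Since both observations come from the same component, the likelihood for component k is f_k(x₁)·f_k(x₂).
  L_I = [0.14] × [0.48] = 0.0672
  L_II = [0.53] × [0.34] = 0.1802
  L_III = [0.22] × [0.52] = 0.1144
  L_IV = [0.5] × [0.15] = 0.075
Unnormalised posteriors:
  P(Z=I)·L_I = 0.43 × 0.0672 = 0.028896
  P(Z=II)·L_II = 0.19 × 0.1802 = 0.034238
  P(Z=III)·L_III = 0.33 × 0.1144 = 0.037752
  P(Z=IV)·L_IV = 0.05 × 0.075 = 0.00375
Normaliser: 0.028896 + 0.034238 + 0.037752 + 0.00375 = 0.104636
Responsibility of Population I: 0.028896 / 0.104636 ≈ 0.2762

0.2762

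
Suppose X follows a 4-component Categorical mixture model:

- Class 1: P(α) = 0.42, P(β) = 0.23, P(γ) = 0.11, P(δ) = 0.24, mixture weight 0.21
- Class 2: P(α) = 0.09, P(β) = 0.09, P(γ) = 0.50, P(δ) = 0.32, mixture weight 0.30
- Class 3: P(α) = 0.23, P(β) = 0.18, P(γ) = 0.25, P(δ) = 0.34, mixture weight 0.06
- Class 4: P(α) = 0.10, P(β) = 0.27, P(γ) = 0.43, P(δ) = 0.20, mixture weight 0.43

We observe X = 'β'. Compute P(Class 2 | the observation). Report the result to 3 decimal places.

P(component k | x) = π_k·f_k(x) / marginal(x), where marginal(x) = Σ_j π_j·f_j(x).
Component likelihoods at x = 'β':
  f_1 = P(β | comp) = 0.23
  f_2 = P(β | comp) = 0.09
  f_3 = P(β | comp) = 0.18
  f_4 = P(β | comp) = 0.27
Unnormalised posteriors:
  π_1·f_1 = 0.21 × 0.23 = 0.0483
  π_2·f_2 = 0.30 × 0.09 = 0.027
  π_3·f_3 = 0.06 × 0.18 = 0.0108
  π_4·f_4 = 0.43 × 0.27 = 0.1161
Marginal: 0.0483 + 0.027 + 0.0108 + 0.1161 = 0.2022
So the posterior for Class 2 is 0.027 / 0.2022 ≈ 0.134.

0.134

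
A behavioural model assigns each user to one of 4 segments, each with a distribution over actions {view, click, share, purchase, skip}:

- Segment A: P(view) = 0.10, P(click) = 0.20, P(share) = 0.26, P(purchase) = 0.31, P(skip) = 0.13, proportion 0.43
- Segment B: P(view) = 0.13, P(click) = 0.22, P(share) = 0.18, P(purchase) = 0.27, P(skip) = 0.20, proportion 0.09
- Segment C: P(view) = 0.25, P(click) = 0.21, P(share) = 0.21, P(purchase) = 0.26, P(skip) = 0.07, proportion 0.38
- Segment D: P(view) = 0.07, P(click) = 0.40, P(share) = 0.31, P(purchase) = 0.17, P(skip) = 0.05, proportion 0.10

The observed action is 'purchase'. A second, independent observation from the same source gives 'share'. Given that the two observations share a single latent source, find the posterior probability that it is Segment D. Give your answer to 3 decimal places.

0.081

Apply Bayes' rule: the posterior for each component is proportional to its prior times its likelihood at x.
Since both observations come from the same component, the likelihood for component k is f_k(x₁)·f_k(x₂).
  L_A = [P(purchase | comp) = 0.31] × [0.26] = 0.0806
  L_B = [P(purchase | comp) = 0.27] × [0.18] = 0.0486
  L_C = [P(purchase | comp) = 0.26] × [0.21] = 0.0546
  L_D = [P(purchase | comp) = 0.17] × [0.31] = 0.0527
Multiply by the mixture weights:
  P(Z=A)·L_A = 0.43 × 0.0806 = 0.034658
  P(Z=B)·L_B = 0.09 × 0.0486 = 0.004374
  P(Z=C)·L_C = 0.38 × 0.0546 = 0.020748
  P(Z=D)·L_D = 0.10 × 0.0527 = 0.00527
Evidence: 0.034658 + 0.004374 + 0.020748 + 0.00527 = 0.06505
P(Segment D | data) = 0.00527 / 0.06505 ≈ 0.081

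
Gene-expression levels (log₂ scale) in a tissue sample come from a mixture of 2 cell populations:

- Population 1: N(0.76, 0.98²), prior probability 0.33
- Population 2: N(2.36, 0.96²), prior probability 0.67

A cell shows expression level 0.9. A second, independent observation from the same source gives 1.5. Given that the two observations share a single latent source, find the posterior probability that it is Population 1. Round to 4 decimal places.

The responsibility of component k is w_k f_k(x) divided by Σ_j w_j f_j(x).
Since both observations come from the same component, the likelihood for component k is f_k(x₁)·f_k(x₂).
  f_1 = [0.402951] × [0.306106] = 0.123346
  f_2 = [0.130735] × [0.278211] = 0.0363719
Weight by the priors:
  w_1·f_1 = 0.33 × 0.123346 = 0.040704
  w_2·f_2 = 0.67 × 0.0363719 = 0.0243692
Evidence: 0.040704 + 0.0243692 = 0.0650732
Responsibility of Population 1: 0.040704 / 0.0650732 ≈ 0.6255

0.6255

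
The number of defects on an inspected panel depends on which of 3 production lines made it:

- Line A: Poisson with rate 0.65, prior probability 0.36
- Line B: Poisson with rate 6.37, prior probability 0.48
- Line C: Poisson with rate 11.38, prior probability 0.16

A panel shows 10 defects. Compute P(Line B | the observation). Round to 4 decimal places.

P(component k | x) = P(Z=k)·f_k(x) / marginal(x), where marginal(x) = Σ_j P(Z=j)·f_j(x).
Component likelihoods at x = 10 defects:
  L_A = e^(−0.65)·0.65^10/10! = 1.93677e-09
  L_B = e^(−6.37)·6.37^10/10! = 0.051901
  L_C = e^(−11.38)·11.38^10/10! = 0.114654
Multiply by the mixture weights:
  P(Z=A)·L_A = 0.36 × 1.93677e-09 = 6.97239e-10
  P(Z=B)·L_B = 0.48 × 0.051901 = 0.0249125
  P(Z=C)·L_C = 0.16 × 0.114654 = 0.0183446
Denominator: 6.97239e-10 + 0.0249125 + 0.0183446 = 0.0432571
P(Line B | the observation) ≈ 0.5759

0.5759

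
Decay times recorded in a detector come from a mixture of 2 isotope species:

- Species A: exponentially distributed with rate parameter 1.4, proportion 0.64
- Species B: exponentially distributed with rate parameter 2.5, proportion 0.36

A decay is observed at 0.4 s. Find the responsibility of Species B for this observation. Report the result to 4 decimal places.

Apply Bayes' rule: the posterior for each component is proportional to its prior times its likelihood at x.
Component likelihoods at x = 0.4 s:
  L_A = 1.4·e^(−1.4·0.4) = 1.4·e^(−0.5600) = 0.799693
  L_B = 2.5·e^(−2.5·0.4) = 2.5·e^(−1.0000) = 0.919699
Unnormalised posteriors:
  π_A·L_A = 0.64 × 0.799693 = 0.511803
  π_B·L_B = 0.36 × 0.919699 = 0.331091
Sum: 0.511803 + 0.331091 = 0.842895
So the posterior for Species B is 0.331091 / 0.842895 ≈ 0.3928.

0.3928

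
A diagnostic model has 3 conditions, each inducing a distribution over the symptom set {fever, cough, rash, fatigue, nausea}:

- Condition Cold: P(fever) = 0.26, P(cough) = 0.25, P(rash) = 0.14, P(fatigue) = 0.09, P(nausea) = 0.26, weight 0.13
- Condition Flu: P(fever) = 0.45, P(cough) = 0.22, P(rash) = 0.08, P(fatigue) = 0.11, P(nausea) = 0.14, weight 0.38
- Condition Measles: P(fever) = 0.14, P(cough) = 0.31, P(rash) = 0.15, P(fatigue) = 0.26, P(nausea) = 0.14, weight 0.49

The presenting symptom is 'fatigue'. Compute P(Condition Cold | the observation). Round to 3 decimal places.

By Bayes' theorem, P(k | x) = π_k f_k(x) / Σ_j π_j f_j(x).
Evaluate each component's likelihood at the observed value:
  f_Cold = P(fatigue | comp) = 0.09
  f_Flu = P(fatigue | comp) = 0.11
  f_Measles = P(fatigue | comp) = 0.26
Unnormalised posteriors:
  π_Cold·f_Cold = 0.13 × 0.09 = 0.0117
  π_Flu·f_Flu = 0.38 × 0.11 = 0.0418
  π_Measles·f_Measles = 0.49 × 0.26 = 0.1274
Normaliser: 0.0117 + 0.0418 + 0.1274 = 0.1809
P(Condition Cold | 'fatigue') ≈ 0.065

0.065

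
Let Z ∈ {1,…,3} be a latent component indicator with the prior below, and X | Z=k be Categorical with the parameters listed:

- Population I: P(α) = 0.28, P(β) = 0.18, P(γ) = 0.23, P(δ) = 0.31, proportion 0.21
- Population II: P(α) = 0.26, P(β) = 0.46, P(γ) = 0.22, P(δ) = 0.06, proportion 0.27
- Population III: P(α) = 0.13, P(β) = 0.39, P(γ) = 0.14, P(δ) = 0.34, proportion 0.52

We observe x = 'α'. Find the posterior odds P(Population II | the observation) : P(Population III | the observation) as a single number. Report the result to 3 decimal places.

The posterior odds equal the prior odds times the likelihood ratio: (π_i/π_j)·(f_i(x)/f_j(x)).
Categorical probabilities:
  p_I = P(α | comp) = 0.28
  p_II = P(α | comp) = 0.26
  p_III = P(α | comp) = 0.13
Odds = (0.27/0.52) × (0.26/0.13) = 0.519231 × 2 ≈ 1.038

1.038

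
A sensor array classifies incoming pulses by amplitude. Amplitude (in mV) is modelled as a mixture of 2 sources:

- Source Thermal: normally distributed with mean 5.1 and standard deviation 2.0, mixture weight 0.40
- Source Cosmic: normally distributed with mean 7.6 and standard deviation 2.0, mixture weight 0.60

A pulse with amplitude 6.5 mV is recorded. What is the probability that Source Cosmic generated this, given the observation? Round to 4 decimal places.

0.6223

Apply Bayes' rule: the posterior for each component is proportional to its prior times its likelihood at x.
Evaluate each component's likelihood at the observed value:
  p_Thermal = 0.156127
  p_Cosmic = 0.171472
Prior × likelihood for each component:
  w_Thermal·p_Thermal = 0.40 × 0.156127 = 0.0624508
  w_Cosmic·p_Cosmic = 0.60 × 0.171472 = 0.102883
Normaliser: 0.0624508 + 0.102883 = 0.165334
P(Source Cosmic | x) = 0.102883 / 0.165334 ≈ 0.6223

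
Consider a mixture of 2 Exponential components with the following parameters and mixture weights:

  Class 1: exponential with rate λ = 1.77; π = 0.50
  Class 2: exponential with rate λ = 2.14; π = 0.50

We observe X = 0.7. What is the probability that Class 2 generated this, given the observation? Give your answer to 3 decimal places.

By Bayes' theorem, P(k | x) = P(Z=k) f_k(x) / Σ_j P(Z=j) f_j(x).
Evaluate each component's likelihood at the observed value:
  p_1 = 0.512723
  p_2 = 0.478454
Multiply by the mixture weights:
  P(Z=1)·p_1 = 0.50 × 0.512723 = 0.256361
  P(Z=2)·p_2 = 0.50 × 0.478454 = 0.239227
Normaliser: 0.256361 + 0.239227 = 0.495589
So the posterior for Class 2 is 0.239227 / 0.495589 ≈ 0.483.

0.483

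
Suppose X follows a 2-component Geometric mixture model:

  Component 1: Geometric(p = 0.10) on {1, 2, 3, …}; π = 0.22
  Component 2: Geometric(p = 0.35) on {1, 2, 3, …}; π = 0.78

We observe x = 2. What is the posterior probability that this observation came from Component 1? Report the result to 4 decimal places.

0.1004

Posterior ∝ prior × likelihood, so P(k | x) ∝ w_k f_k(x); normalise over all components.
Geometric probabilities:
  f_1 = 0.10·(1−0.10)^1 = 0.10·0.9 = 0.09
  f_2 = 0.35·(1−0.35)^1 = 0.35·0.65 = 0.2275
Prior × likelihood for each component:
  w_1·f_1 = 0.22 × 0.09 = 0.0198
  w_2·f_2 = 0.78 × 0.2275 = 0.17745
Sum: 0.0198 + 0.17745 = 0.19725
So the posterior for Component 1 is 0.0198 / 0.19725 ≈ 0.1004.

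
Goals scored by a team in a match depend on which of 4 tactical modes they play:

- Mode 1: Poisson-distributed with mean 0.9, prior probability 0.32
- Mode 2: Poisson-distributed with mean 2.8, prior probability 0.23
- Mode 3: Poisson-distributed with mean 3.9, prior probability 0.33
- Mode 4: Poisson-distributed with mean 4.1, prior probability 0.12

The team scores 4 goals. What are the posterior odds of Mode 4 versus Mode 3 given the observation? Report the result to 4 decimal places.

0.3637

The posterior odds equal the prior odds times the likelihood ratio: (w_i/w_j)·(f_i(x)/f_j(x)).
Component likelihoods at x = 4 goals:
  L_1 = e^(−0.9)·0.9^4/4! = 0.0111146
  L_2 = e^(−2.8)·2.8^4/4! = 0.155739
  L_3 = e^(−3.9)·3.9^4/4! = 0.195119
  L_4 = e^(−4.1)·4.1^4/4! = 0.195127
0.0234152 / 0.0643891 ≈ 0.3637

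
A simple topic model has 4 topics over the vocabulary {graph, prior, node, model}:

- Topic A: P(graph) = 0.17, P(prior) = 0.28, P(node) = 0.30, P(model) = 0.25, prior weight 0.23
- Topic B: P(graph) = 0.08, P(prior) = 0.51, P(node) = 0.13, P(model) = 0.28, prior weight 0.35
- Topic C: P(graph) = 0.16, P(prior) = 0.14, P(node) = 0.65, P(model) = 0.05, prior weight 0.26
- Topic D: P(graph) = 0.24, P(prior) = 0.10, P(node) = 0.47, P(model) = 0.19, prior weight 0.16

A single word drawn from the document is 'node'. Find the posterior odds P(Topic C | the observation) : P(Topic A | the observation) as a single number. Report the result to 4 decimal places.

2.4493

Only the two components matter; the odds are (w_i f_i(x)) / (w_j f_j(x)).
Evaluate each component's likelihood at the observed value:
  p_A = 0.3
  p_B = 0.13
  p_C = 0.65
  p_D = 0.47
Posterior odds = (w_C·p_C) / (w_A·p_A) = (0.26·0.65) / (0.23·0.3) = 0.169 / 0.069 ≈ 2.4493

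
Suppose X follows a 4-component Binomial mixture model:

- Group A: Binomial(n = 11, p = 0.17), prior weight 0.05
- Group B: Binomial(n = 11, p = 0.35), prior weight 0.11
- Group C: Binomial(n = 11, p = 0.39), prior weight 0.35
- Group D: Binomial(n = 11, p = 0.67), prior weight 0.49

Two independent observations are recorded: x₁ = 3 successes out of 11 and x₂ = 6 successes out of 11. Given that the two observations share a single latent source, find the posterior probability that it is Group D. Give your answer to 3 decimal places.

The responsibility of component k is w_k f_k(x) divided by Σ_j w_j f_j(x).
Since both observations come from the same component, the likelihood for component k is f_k(x₁)·f_k(x₂).
  p_A = [0.182581] × [0.00439264] = 0.000802013
  p_B = [0.225421] × [0.098541] = 0.0222132
  p_C = [0.187636] × [0.137303] = 0.0257629
  p_D = [0.00697943] × [0.163554] = 0.00114151
Multiply by the mixture weights:
  w_A·p_A = 0.05 × 0.000802013 = 4.01007e-05
  w_B·p_B = 0.11 × 0.0222132 = 0.00244346
  w_C·p_C = 0.35 × 0.0257629 = 0.00901703
  w_D·p_D = 0.49 × 0.00114151 = 0.000559341
Sum: 4.01007e-05 + 0.00244346 + 0.00901703 + 0.000559341 = 0.0120599
So the posterior for Group D is 0.000559341 / 0.0120599 ≈ 0.046.

0.046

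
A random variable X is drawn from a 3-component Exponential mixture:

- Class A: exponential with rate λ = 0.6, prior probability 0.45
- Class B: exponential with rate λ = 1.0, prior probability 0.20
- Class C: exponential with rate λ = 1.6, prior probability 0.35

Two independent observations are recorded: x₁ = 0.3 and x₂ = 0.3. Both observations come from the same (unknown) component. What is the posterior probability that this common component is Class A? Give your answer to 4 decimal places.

0.1997

By Bayes' theorem, P(k | x) = π_k f_k(x) / Σ_j π_j f_j(x).
Since both observations come from the same component, the likelihood for component k is f_k(x₁)·f_k(x₂).
  f_A = [0.6·e^(−0.6·0.3) = 0.6·e^(−0.1800) = 0.501162] × [0.501162] = 0.251163
  f_B = [1.0·e^(−1.0·0.3) = 1.0·e^(−0.3000) = 0.740818] × [0.740818] = 0.548812
  f_C = [1.6·e^(−1.6·0.3) = 1.6·e^(−0.4800) = 0.990053] × [0.990053] = 0.980206
Prior × likelihood for each component:
  π_A·f_A = 0.45 × 0.251163 = 0.113024
  π_B·f_B = 0.20 × 0.548812 = 0.109762
  π_C·f_C = 0.35 × 0.980206 = 0.343072
Evidence: 0.113024 + 0.109762 + 0.343072 = 0.565858
P(Class A | data) ≈ 0.1997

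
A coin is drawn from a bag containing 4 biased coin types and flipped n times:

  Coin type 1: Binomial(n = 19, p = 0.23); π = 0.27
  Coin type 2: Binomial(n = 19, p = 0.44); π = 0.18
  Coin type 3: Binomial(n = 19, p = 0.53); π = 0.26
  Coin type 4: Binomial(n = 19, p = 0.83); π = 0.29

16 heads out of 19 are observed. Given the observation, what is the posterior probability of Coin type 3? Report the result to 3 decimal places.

By Bayes' theorem, P(k | x) = P(Z=k) f_k(x) / Σ_j P(Z=j) f_j(x).
Component likelihoods at x = 16 heads out of 19:
  L_1 = C(19,16)·0.23^16·0.77^3 = 969·6.13261e-11·0.456533 = 2.71295e-08
  L_2 = C(19,16)·0.44^16·0.56^3 = 969·1.97353e-06·0.175616 = 0.000335839
  L_3 = C(19,16)·0.53^16·0.47^3 = 969·3.87627e-05·0.103823 = 0.0038997
  L_4 = C(19,16)·0.83^16·0.17^3 = 969·0.0507282·0.004913 = 0.241502
Prior × likelihood for each component:
  P(Z=1)·L_1 = 0.27 × 2.71295e-08 = 7.32496e-09
  P(Z=2)·L_2 = 0.18 × 0.000335839 = 6.0451e-05
  P(Z=3)·L_3 = 0.26 × 0.0038997 = 0.00101392
  P(Z=4)·L_4 = 0.29 × 0.241502 = 0.0700355
Evidence: 7.32496e-09 + 6.0451e-05 + 0.00101392 + 0.0700355 = 0.0711098
Responsibility of Coin type 3: 0.00101392 / 0.0711098 ≈ 0.014

0.014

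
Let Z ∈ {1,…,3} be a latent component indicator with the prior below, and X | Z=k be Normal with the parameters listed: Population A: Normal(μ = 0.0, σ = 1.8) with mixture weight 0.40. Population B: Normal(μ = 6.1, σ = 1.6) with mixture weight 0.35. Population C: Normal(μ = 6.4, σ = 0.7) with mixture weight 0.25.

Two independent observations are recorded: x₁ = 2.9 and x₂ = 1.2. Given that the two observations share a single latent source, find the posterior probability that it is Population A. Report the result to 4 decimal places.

0.9937

By Bayes' theorem, P(k | x) = P(Z=k) f_k(x) / Σ_j P(Z=j) f_j(x).
Since both observations come from the same component, the likelihood for component k is f_k(x₁)·f_k(x₂).
  f_A = [(1/(1.8·√(2π)))·exp(−(2.9−0.0)²/(2·1.8²)) = 0.221635·exp(-1.29784) = 0.0605331] × [0.177471] = 0.0107429
  f_B = [(1/(1.6·√(2π)))·exp(−(2.9−6.1)²/(2·1.6²)) = 0.249339·exp(-2.00000) = 0.0337444] × [0.00229185] = 7.7337e-05
  f_C = [(1/(0.7·√(2π)))·exp(−(2.9−6.4)²/(2·0.7²)) = 0.569918·exp(-12.50000) = 2.12389e-06] × [5.92693e-13] = 1.25881e-18
Prior × likelihood for each component:
  P(Z=A)·f_A = 0.40 × 0.0107429 = 0.00429715
  P(Z=B)·f_B = 0.35 × 7.7337e-05 = 2.7068e-05
  P(Z=C)·f_C = 0.25 × 1.25881e-18 = 3.14703e-19
Marginal: 0.00429715 + 2.7068e-05 + 3.14703e-19 = 0.00432422
P(Population A | data) ≈ 0.9937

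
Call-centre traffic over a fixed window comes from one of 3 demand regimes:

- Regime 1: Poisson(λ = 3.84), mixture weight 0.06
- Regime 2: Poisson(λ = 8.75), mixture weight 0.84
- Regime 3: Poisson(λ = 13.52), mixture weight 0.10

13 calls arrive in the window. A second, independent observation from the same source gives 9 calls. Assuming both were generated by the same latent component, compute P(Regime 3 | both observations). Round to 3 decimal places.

0.110

Posterior ∝ prior × likelihood, so P(k | x) ∝ π_k f_k(x); normalise over all components.
Since both observations come from the same component, the likelihood for component k is f_k(x₁)·f_k(x₂).
  p_1 = [e^(−3.84)·3.84^13/13! = 0.000136249] × [0.0107529] = 1.46508e-06
  p_2 = [e^(−8.75)·8.75^13/13! = 0.0448485] × [0.13129] = 0.00588817
  p_3 = [e^(−13.52)·13.52^13/13! = 0.108832] × [0.0558941] = 0.00608305
Unnormalised posteriors:
  π_1·p_1 = 0.06 × 1.46508e-06 = 8.79049e-08
  π_2·p_2 = 0.84 × 0.00588817 = 0.00494606
  π_3·p_3 = 0.10 × 0.00608305 = 0.000608305
Marginal: 8.79049e-08 + 0.00494606 + 0.000608305 = 0.00555446
So the posterior for Regime 3 is 0.000608305 / 0.00555446 ≈ 0.110.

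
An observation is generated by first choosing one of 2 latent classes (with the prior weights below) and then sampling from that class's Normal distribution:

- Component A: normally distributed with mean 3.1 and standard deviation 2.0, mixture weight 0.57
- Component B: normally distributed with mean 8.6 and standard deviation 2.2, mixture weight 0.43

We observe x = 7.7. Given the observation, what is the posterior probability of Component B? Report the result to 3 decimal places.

0.899

Posterior ∝ prior × likelihood, so P(k | x) ∝ P(Z=k) f_k(x); normalise over all components.
Component likelihoods at x = 7.7:
  L_A = 0.0141635
  L_B = 0.166781
Weight by the priors:
  P(Z=A)·L_A = 0.57 × 0.0141635 = 0.00807321
  P(Z=B)·L_B = 0.43 × 0.166781 = 0.0717158
Denominator: 0.00807321 + 0.0717158 = 0.079789
P(Component B | 7.7) = 0.0717158 / 0.079789 ≈ 0.899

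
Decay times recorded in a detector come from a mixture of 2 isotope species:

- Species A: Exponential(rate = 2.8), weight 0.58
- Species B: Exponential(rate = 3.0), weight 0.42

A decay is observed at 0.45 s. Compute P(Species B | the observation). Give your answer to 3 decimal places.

P(component k | x) = π_k·f_k(x) / marginal(x), where marginal(x) = Σ_j π_j·f_j(x).
Component likelihoods at x = 0.45 s:
  f_A = 2.8·e^(−2.8·0.45) = 2.8·e^(−1.2600) = 0.794231
  f_B = 3.0·e^(−3.0·0.45) = 3.0·e^(−1.3500) = 0.777721
Prior × likelihood for each component:
  π_A·f_A = 0.58 × 0.794231 = 0.460654
  π_B·f_B = 0.42 × 0.777721 = 0.326643
Marginal: 0.460654 + 0.326643 = 0.787297
Responsibility of Species B: 0.326643 / 0.787297 ≈ 0.415

0.415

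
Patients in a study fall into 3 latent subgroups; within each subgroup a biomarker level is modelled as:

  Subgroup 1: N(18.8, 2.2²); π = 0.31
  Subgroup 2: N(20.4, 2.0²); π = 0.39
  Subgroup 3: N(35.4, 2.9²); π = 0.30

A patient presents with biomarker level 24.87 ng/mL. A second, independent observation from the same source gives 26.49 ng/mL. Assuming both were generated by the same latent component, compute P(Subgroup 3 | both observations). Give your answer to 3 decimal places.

0.005

P(component k | x) = P(Z=k)·f_k(x) / marginal(x), where marginal(x) = Σ_j P(Z=j)·f_j(x).
Since both observations come from the same component, the likelihood for component k is f_k(x₁)·f_k(x₂).
  p_1 = [(1/(2.2·√(2π)))·exp(−(24.87−18.8)²/(2·2.2²)) = 0.181337·exp(-3.80629) = 0.00403122] × [0.000403031] = 1.6247e-06
  p_2 = [(1/(2.0·√(2π)))·exp(−(24.87−20.4)²/(2·2.0²)) = 0.199471·exp(-2.49761) = 0.0164127] × [0.00193413] = 3.17443e-05
  p_3 = [(1/(2.9·√(2π)))·exp(−(24.87−35.4)²/(2·2.9²)) = 0.137566·exp(-6.59221) = 0.000188605] × [0.0012266] = 2.31342e-07
Multiply by the mixture weights:
  P(Z=1)·p_1 = 0.31 × 1.6247e-06 = 5.03659e-07
  P(Z=2)·p_2 = 0.39 × 3.17443e-05 = 1.23803e-05
  P(Z=3)·p_3 = 0.30 × 2.31342e-07 = 6.94027e-08
Marginal: 5.03659e-07 + 1.23803e-05 + 6.94027e-08 = 1.29533e-05
P(Subgroup 3 | x₁,x₂) ≈ 0.005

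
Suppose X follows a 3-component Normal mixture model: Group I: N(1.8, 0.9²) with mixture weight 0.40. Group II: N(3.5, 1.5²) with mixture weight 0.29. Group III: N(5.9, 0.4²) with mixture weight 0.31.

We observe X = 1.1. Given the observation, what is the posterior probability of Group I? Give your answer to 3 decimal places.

By Bayes' theorem, P(k | x) = π_k f_k(x) / Σ_j π_j f_j(x).
Normal densities:
  f_I = (1/(0.9·√(2π)))·exp(−(1.1−1.8)²/(2·0.9²)) = 0.443269·exp(-0.30247) = 0.327572
  f_II = (1/(1.5·√(2π)))·exp(−(1.1−3.5)²/(2·1.5²)) = 0.265962·exp(-1.28000) = 0.0739472
  f_III = (1/(0.4·√(2π)))·exp(−(1.1−5.9)²/(2·0.4²)) = 0.997356·exp(-72.00000) = 5.36596e-32
Unnormalised posteriors:
  π_I·f_I = 0.40 × 0.327572 = 0.131029
  π_II·f_II = 0.29 × 0.0739472 = 0.0214447
  π_III·f_III = 0.31 × 5.36596e-32 = 1.66345e-32
Normaliser: 0.131029 + 0.0214447 + 1.66345e-32 = 0.152474
Responsibility of Group I: 0.131029 / 0.152474 ≈ 0.859

0.859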